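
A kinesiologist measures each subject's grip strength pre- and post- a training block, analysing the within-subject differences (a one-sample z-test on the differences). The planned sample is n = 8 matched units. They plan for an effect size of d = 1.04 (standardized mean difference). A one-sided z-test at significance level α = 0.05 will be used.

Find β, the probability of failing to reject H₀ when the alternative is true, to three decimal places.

Noncentrality parameter: λ = d·√n = 1.04 × √8 = 2.9416
Critical value for a one-sided test at α = 0.05: z_α = 1.645.
Power = Φ(λ − 1.645) = Φ(1.297) = 0.9026.
Type II error: β = 1 − power = 1 − 0.9026 = 0.0974.

β ≈ 0.097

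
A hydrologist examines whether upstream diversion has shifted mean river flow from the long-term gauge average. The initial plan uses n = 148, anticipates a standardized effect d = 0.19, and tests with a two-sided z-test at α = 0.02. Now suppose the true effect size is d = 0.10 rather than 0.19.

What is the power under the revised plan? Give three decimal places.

Power ≈ 0.134

With d = 0.10: δ = d·√n = 0.10 × √148 = 1.2166. Critical value z_{0.01} = 2.326.
Revised power = Φ(δ − 2.326) + Φ(−δ − 2.326) = Φ(-1.110) + Φ(-3.543) = 0.1335 + 0.0002 = 0.1337.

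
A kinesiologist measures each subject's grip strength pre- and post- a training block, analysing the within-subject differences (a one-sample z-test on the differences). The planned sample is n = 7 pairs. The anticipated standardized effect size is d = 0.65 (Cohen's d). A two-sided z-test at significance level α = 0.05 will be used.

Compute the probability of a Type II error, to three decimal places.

Noncentrality parameter: λ = d·√n = 0.65 × √7 = 1.7197
Two-sided α = 0.05 → critical value z_{0.025} = 1.960.
Power = Φ(λ − 1.960) + Φ(−λ − 1.960) = Φ(-0.240) + Φ(-3.680) = 0.4051 + 0.0001 = 0.4052.
Type II error: β = 1 − power = 1 − 0.4052 = 0.5948.

β ≈ 0.595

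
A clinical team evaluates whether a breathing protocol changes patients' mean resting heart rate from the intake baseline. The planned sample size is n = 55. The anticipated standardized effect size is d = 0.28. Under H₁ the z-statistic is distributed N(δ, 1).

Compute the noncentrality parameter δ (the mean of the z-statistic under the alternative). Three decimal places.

The noncentrality parameter scales effect size by the design's sample-size factor: δ = d·√n = 0.28 × √55 = 2.0765

δ ≈ 2.077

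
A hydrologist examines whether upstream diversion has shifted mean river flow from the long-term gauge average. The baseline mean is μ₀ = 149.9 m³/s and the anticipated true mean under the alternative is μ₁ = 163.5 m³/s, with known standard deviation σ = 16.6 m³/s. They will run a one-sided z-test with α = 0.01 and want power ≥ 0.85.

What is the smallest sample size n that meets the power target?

Standardized effect: d = |μ₁ − μ₀| / σ = |163.5 − 149.9| / 16.6 = 0.8193
Set Φ(δ − 2.326) = 0.85; then δ − 2.326 = Φ⁻¹(0.85) = 1.036, giving δ = 3.363.
δ = d·√n ⇒ n = (δ/d)² = (3.363 / 0.8193)² = 16.85.
Round up to the next whole unit.

n = 17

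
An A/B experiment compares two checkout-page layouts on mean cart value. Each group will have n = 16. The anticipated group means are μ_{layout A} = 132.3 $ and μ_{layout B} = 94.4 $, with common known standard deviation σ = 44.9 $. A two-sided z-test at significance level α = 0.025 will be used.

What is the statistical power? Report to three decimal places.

Power ≈ 0.558

Standardized effect: d = |μ_{layout A} − μ_{layout B}| / σ = |132.3 − 94.4| / 44.9 = 0.8441
Noncentrality parameter: δ = d·√(n/2) = 0.8441 × √(16/2) = 2.3875
Two-sided α = 0.025 → critical value z_{0.0125} = 2.241.
Power = Φ(δ − 2.241) + Φ(−δ − 2.241) = Φ(0.146) + Φ(-4.629) = 0.5581 + 0.0000 = 0.5581.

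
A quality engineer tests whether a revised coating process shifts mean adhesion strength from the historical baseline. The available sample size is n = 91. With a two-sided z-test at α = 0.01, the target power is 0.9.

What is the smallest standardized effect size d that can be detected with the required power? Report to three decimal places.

d ≈ 0.404

Required noncentrality: δ = z_{0.005} + z_{0.10} = 2.576 + 1.282 = 3.857.
(The second rejection-region term Φ(−δ − z_{α/2}) is negligible and dropped.)
δ = d·√n ⇒ d = δ/√n = 3.857/√91 = 0.4044.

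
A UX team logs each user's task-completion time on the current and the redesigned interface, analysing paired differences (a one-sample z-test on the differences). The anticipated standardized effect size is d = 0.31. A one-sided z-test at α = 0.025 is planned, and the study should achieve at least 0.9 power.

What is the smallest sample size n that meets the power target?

For power 0.9 need Φ(δ − z_{0.025}) = 0.9, so δ = z_{0.025} + z_{0.10} = 1.960 + 1.282 = 3.242.
δ = d·√n ⇒ n = (δ/d)² = (3.242 / 0.31)² = 109.34.
Round up to the next whole unit.

n = 110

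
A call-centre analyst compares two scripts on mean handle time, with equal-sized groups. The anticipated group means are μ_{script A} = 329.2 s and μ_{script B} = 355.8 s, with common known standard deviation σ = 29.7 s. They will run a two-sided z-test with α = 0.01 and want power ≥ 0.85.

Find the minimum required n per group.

Standardized effect: d = |μ_{script A} − μ_{script B}| / σ = |329.2 − 355.8| / 29.7 = 0.8956
Set Φ(δ − 2.576) = 0.85; then δ − 2.576 = Φ⁻¹(0.85) = 1.036, giving δ = 3.612.
(For δ > 0 the lower-tail rejection region contributes negligibly to power, so the one-term inversion is standard.)
δ = d·√(n/2) ⇒ n = 2(δ/d)² = 2 × (3.612 / 0.8956)² = 32.53.
Round up to the next whole unit.

n = 33 per group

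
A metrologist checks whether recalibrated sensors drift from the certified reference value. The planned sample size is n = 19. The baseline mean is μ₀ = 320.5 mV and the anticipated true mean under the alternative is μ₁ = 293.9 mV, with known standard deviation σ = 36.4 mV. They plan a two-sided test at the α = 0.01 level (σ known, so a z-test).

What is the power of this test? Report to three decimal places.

Standardized effect: d = |μ₁ − μ₀| / σ = |293.9 − 320.5| / 36.4 = 0.7308
Noncentrality parameter: δ = d·√n = 0.7308 × √19 = 3.1853
Two-sided α = 0.01 → critical value z_{0.005} = 2.576.
Power = Φ(δ − 2.576) + Φ(−δ − 2.576) = Φ(0.610) + Φ(-5.761) = 0.7289 + 0.0000 = 0.7289.

Power ≈ 0.729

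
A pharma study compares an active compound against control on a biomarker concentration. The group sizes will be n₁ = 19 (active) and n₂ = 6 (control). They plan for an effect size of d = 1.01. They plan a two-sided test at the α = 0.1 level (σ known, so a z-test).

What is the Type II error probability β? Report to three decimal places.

β ≈ 0.304

Noncentrality parameter: δ = d / √(1/n₁ + 1/n₂) = 1.01 / √(1/19 + 1/6) = 2.1568
Two-sided α = 0.1 → critical value z_{0.05} = 1.645.
Power = Φ(δ − 1.645) + Φ(−δ − 1.645) = Φ(0.512) + Φ(-3.802) = 0.6956 + 0.0001 = 0.6957.
Type II error: β = 1 − power = 1 − 0.6957 = 0.3043.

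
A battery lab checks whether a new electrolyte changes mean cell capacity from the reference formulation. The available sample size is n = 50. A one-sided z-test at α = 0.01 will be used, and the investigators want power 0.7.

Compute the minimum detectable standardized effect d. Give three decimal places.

d ≈ 0.403

Required noncentrality: δ = z_{0.01} + z_{0.30} = 2.326 + 0.524 = 2.851.
δ = d·√n ⇒ d = δ/√n = 2.851/√50 = 0.4032.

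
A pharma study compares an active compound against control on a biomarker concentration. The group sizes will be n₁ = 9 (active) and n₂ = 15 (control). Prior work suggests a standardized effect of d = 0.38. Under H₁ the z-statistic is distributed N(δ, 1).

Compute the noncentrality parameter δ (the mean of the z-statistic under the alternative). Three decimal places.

δ = d / √(1/n₁ + 1/n₂) = 0.38 / √(1/9 + 1/15) = 0.9012

δ ≈ 0.901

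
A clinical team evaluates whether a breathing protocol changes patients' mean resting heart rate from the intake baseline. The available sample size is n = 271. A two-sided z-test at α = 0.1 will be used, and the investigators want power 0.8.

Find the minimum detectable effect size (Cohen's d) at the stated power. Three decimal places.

Need Φ(δ − 1.645) = 0.8, so δ = 1.645 + 0.842 = 2.486.
(The second rejection-region term Φ(−δ − z_{α/2}) is negligible and dropped.)
δ = d·√n ⇒ d = δ/√n = 2.486/√271 = 0.1510.

d ≈ 0.151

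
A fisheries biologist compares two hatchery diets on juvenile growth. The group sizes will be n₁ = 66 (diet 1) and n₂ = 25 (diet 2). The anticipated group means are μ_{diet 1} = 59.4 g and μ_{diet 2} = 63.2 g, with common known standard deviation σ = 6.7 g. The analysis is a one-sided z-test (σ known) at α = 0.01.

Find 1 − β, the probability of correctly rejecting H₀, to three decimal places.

Power ≈ 0.535

Standardized effect: d = |μ_{diet 1} − μ_{diet 2}| / σ = |59.4 − 63.2| / 6.7 = 0.5672
Noncentrality parameter: δ = d / √(1/n₁ + 1/n₂) = 0.5672 / √(1/66 + 1/25) = 2.4151
One-sided α = 0.01 → critical value z_{0.01} = 2.326.
Power = P(Z > 2.326 − δ) = Φ(0.089) = 0.5353.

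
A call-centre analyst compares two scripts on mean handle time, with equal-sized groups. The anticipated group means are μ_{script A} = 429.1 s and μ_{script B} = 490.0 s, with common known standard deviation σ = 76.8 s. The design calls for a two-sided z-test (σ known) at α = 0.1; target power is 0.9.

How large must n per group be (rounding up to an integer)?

n = 28 per group

Standardized effect: d = |μ_{script A} − μ_{script B}| / σ = |429.1 − 490.0| / 76.8 = 0.7930
Set Φ(δ − 1.645) = 0.9; then δ − 1.645 = Φ⁻¹(0.9) = 1.282, giving δ = 2.926.
(The Φ(−δ − z_{α/2}) term is vanishingly small for δ > 0 and is dropped in the standard sample-size formula.)
δ = d·√(n/2) ⇒ n = 2(δ/d)² = 2 × (2.926 / 0.7930)² = 27.24.
Rounding up, n = 28 per group.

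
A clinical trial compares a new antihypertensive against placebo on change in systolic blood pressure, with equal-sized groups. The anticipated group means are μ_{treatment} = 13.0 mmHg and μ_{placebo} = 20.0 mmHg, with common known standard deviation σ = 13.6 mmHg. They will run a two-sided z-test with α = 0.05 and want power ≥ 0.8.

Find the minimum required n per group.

n = 60 per group

Standardized effect: d = |μ_{treatment} − μ_{placebo}| / σ = |13.0 − 20.0| / 13.6 = 0.5147
For power 0.8 need Φ(δ − z_{0.025}) = 0.8, so δ = z_{0.025} + z_{0.20} = 1.960 + 0.842 = 2.802.
(Ignoring the negligible lower-tail rejection probability gives the usual closed-form inversion.)
δ = d·√(n/2) ⇒ n = 2(δ/d)² = 2 × (2.802 / 0.5147)² = 59.25.
Rounding up, n = 60 per group.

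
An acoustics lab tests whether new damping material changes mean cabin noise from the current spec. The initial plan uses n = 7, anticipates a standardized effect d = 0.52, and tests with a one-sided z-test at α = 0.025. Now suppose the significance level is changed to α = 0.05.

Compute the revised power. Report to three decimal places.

δ = d·√n = 0.52 × √7 = 1.3758 (unchanged). New critical value: z_{0.05} = 1.645.
Revised power = P(Z > 1.645 − δ) = Φ(-0.269) = 0.3939.

Power ≈ 0.394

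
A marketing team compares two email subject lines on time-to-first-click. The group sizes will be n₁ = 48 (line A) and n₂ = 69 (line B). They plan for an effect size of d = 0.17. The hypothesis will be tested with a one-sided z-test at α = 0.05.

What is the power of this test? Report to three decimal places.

Noncentrality parameter: δ = d / √(1/n₁ + 1/n₂) = 0.17 / √(1/48 + 1/69) = 0.9045
Critical value for a one-sided test at α = 0.05: z_α = 1.645.
Power = P(Z > 1.645 − δ) = Φ(-0.740) = 0.2295.

Power ≈ 0.230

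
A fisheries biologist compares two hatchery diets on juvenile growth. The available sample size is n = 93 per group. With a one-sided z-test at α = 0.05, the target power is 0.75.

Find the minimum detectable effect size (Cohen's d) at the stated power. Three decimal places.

d ≈ 0.340

Required noncentrality: δ = z_{0.05} + z_{0.25} = 1.645 + 0.674 = 2.319.
δ = d·√(n/2) ⇒ d = δ/√(n/2) = 2.319/√(93/2) = 0.3401.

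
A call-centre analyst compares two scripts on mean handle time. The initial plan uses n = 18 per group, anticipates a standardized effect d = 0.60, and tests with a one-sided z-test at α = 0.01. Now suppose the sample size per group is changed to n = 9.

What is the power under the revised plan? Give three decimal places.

Power ≈ 0.146

With n = 9 per group: δ = d·√(n/2) = 0.60 × √(9/2) = 1.2728. Critical value z_{0.01} = 2.326.
Revised power = P(Z > 2.326 − δ) = Φ(-1.054) = 0.1460.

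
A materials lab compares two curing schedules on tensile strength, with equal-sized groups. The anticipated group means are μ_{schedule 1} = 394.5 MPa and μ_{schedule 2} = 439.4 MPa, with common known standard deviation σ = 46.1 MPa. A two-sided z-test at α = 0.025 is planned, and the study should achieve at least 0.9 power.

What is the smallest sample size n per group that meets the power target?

n = 27 per group

Standardized effect: d = |μ_{schedule 1} − μ_{schedule 2}| / σ = |394.5 − 439.4| / 46.1 = 0.9740
Set Φ(δ − 2.241) = 0.9; then δ − 2.241 = Φ⁻¹(0.9) = 1.282, giving δ = 3.523.
(The Φ(−δ − z_{α/2}) term is vanishingly small for δ > 0 and is dropped in the standard sample-size formula.)
δ = d·√(n/2) ⇒ n = 2(δ/d)² = 2 × (3.523 / 0.9740)² = 26.17.
Round up to the next whole unit.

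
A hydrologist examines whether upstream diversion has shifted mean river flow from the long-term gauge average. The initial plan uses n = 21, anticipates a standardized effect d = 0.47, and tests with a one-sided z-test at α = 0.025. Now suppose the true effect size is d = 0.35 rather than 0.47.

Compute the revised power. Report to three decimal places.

Power ≈ 0.361

With d = 0.35: δ = d·√n = 0.35 × √21 = 1.6039. Critical value z_{0.025} = 1.960.
Revised power = P(Z > 1.960 − δ) = Φ(-0.356) = 0.3609.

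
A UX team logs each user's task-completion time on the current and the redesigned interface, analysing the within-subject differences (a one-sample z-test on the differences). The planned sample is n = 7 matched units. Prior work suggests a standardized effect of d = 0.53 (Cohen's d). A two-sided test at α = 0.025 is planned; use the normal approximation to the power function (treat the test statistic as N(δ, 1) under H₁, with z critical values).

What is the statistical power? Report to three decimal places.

Power ≈ 0.201

Noncentrality parameter: δ = d·√n = 0.53 × √7 = 1.4022
Critical value for a two-sided test at α = 0.025: z_{α/2} = 2.241.
Power = Φ(δ − 2.241) + Φ(−δ − 2.241) = Φ(-0.839) + Φ(-3.644) = 0.2007 + 0.0001 = 0.2008.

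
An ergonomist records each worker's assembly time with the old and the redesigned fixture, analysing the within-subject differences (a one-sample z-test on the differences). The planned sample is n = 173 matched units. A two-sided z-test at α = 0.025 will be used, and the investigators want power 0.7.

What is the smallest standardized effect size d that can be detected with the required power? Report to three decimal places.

Need Φ(δ − 2.241) = 0.7, so δ = 2.241 + 0.524 = 2.766.
(The second rejection-region term Φ(−δ − z_{α/2}) is negligible and dropped.)
δ = d·√n ⇒ d = δ/√n = 2.766/√173 = 0.2103.

d ≈ 0.210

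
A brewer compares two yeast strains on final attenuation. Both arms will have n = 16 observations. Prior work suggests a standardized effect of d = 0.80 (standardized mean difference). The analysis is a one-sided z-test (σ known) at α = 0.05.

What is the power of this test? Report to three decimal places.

Power ≈ 0.732

Noncentrality parameter: δ = d·√(n/2) = 0.80 × √(16/2) = 2.2627
One-sided α = 0.05 → critical value z_{0.05} = 1.645.
Power = Φ(δ − 1.645) = Φ(0.618) = 0.7317.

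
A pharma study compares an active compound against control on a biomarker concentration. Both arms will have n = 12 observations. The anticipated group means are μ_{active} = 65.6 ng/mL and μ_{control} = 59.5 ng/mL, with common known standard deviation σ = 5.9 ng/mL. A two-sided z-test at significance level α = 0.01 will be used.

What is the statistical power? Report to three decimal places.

Standardized effect: d = |μ_{active} − μ_{control}| / σ = |65.6 − 59.5| / 5.9 = 1.0339
Noncentrality parameter: δ = d·√(n/2) = 1.0339 × √(12/2) = 2.5325
Two-sided α = 0.01 → critical value z_{0.005} = 2.576.
Power = Φ(δ − 2.576) + Φ(−δ − 2.576) = Φ(-0.043) + Φ(-5.108) = 0.4827 + 0.0000 = 0.4827.

Power ≈ 0.483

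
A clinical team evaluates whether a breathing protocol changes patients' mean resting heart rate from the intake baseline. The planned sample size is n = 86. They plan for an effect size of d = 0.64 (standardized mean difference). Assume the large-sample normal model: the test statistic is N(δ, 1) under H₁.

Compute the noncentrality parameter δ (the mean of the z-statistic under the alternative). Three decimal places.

δ ≈ 5.935

The noncentrality parameter scales effect size by the design's sample-size factor: δ = d·√n = 0.64 × √86 = 5.9351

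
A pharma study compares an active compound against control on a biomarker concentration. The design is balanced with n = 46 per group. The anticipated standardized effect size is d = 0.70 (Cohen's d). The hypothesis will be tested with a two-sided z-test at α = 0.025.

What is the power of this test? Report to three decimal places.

Power ≈ 0.868

Noncentrality parameter: δ = d·√(n/2) = 0.70 × √(46/2) = 3.3571
Critical value for a two-sided test at α = 0.025: z_{α/2} = 2.241.
Power = Φ(δ − 2.241) + Φ(−δ − 2.241) = Φ(1.116) + Φ(-5.598) = 0.8677 + 0.0000 = 0.8677.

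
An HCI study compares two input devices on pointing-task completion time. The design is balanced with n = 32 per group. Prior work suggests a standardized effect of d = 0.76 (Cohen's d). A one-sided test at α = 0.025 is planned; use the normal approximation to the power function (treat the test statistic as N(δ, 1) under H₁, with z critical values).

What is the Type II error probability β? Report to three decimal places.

β ≈ 0.140

Noncentrality parameter: δ = d·√(n/2) = 0.76 × √(32/2) = 3.0400
One-sided α = 0.025 → critical value z_{0.025} = 1.960.
Power = Φ(δ − 1.960) = Φ(1.080) = 0.8599.
Type II error: β = 1 − power = 1 − 0.8599 = 0.1401.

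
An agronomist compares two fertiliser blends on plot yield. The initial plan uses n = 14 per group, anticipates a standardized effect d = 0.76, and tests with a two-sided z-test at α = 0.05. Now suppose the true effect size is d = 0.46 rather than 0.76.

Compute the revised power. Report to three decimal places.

With d = 0.46: δ = d·√(n/2) = 0.46 × √(14/2) = 1.2170. Critical value z_{0.025} = 1.960.
Revised power = Φ(δ − 1.960) + Φ(−δ − 1.960) = Φ(-0.743) + Φ(-3.177) = 0.2288 + 0.0007 = 0.2295.

Power ≈ 0.230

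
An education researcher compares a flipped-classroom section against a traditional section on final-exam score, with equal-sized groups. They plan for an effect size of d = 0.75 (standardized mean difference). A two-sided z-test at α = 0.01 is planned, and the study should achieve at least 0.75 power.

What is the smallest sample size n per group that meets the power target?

For power 0.75 need Φ(δ − z_{0.005}) = 0.75, so δ = z_{0.005} + z_{0.25} = 2.576 + 0.674 = 3.250.
(The Φ(−δ − z_{α/2}) term is vanishingly small for δ > 0 and is dropped in the standard sample-size formula.)
δ = d·√(n/2) ⇒ n = 2(δ/d)² = 2 × (3.250 / 0.75)² = 37.56.
Round up to the next whole unit.

n = 38 per group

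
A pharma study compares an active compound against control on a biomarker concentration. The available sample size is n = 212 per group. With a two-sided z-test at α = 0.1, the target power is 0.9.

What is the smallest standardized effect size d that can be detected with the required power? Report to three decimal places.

d ≈ 0.284

Need Φ(δ − 1.645) = 0.9, so δ = 1.645 + 1.282 = 2.926.
(Lower-tail contribution to power is negligible for δ > 0.)
δ = d·√(n/2) ⇒ d = δ/√(n/2) = 2.926/√(212/2) = 0.2842.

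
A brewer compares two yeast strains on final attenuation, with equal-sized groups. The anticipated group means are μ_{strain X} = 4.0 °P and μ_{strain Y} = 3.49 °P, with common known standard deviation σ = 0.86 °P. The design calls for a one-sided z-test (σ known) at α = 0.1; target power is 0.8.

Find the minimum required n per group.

Standardized effect: d = |μ_{strain X} − μ_{strain Y}| / σ = |4.0 − 3.49| / 0.86 = 0.5930
Set Φ(δ − 1.282) = 0.8; then δ − 1.282 = Φ⁻¹(0.8) = 0.842, giving δ = 2.123.
δ = d·√(n/2) ⇒ n = 2(δ/d)² = 2 × (2.123 / 0.5930)² = 25.64.
Rounding up, n = 26 per group.

n = 26 per group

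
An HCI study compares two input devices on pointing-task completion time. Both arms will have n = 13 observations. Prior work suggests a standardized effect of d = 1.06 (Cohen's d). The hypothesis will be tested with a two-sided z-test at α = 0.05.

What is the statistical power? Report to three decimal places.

Noncentrality parameter: δ = d·√(n/2) = 1.06 × √(13/2) = 2.7025
Critical value for a two-sided test at α = 0.05: z_{α/2} = 1.960.
Power = Φ(δ − 1.960) + Φ(−δ − 1.960) = Φ(0.743) + Φ(-4.662) = 0.7711 + 0.0000 = 0.7711.

Power ≈ 0.771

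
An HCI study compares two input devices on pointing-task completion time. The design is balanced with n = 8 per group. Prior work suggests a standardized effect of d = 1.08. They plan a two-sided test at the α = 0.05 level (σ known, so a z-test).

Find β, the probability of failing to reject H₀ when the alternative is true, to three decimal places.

Noncentrality parameter: δ = d·√(n/2) = 1.08 × √(8/2) = 2.1600
Two-sided α = 0.05 → critical value z_{0.025} = 1.960.
Power = Φ(δ − 1.960) + Φ(−δ − 1.960) = Φ(0.200) + Φ(-4.120) = 0.5793 + 0.0000 = 0.5793.
Type II error: β = 1 − power = 1 − 0.5793 = 0.4207.

β ≈ 0.421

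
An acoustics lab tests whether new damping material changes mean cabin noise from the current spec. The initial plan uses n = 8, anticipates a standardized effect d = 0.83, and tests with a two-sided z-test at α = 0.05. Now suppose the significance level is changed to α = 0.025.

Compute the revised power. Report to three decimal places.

Power ≈ 0.542

δ = d·√n = 0.83 × √8 = 2.3476 (unchanged). New critical value: z_{0.0125} = 2.241.
Revised power = Φ(δ − 2.241) + Φ(−δ − 2.241) = Φ(0.106) + Φ(-4.589) = 0.5423 + 0.0000 = 0.5423.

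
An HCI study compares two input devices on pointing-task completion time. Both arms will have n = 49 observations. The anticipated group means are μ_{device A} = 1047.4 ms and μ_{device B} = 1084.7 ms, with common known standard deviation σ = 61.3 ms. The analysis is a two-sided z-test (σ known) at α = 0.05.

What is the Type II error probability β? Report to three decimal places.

Standardized effect: d = |μ_{device A} − μ_{device B}| / σ = |1047.4 − 1084.7| / 61.3 = 0.6085
Noncentrality parameter: δ = d·√(n/2) = 0.6085 × √(49/2) = 3.0118
Critical value for a two-sided test at α = 0.05: z_{α/2} = 1.960.
Power = Φ(δ − 1.960) + Φ(−δ − 1.960) = Φ(1.052) + Φ(-4.972) = 0.8536 + 0.0000 = 0.8536.
Type II error: β = 1 − power = 1 − 0.8536 = 0.1464.

β ≈ 0.146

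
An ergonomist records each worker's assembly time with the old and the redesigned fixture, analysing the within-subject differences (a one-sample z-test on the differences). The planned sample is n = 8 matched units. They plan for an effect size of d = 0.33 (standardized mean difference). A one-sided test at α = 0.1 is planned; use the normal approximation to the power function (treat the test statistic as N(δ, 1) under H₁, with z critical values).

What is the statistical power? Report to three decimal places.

Power ≈ 0.364

Noncentrality parameter: δ = d·√n = 0.33 × √8 = 0.9334
Critical value for a one-sided test at α = 0.1: z_α = 1.282.
Power = P(Z > 1.282 − δ) = Φ(-0.348) = 0.3639.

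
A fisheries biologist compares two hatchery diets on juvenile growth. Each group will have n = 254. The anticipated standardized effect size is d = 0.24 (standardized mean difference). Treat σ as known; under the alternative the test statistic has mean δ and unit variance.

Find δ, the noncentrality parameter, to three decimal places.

δ ≈ 2.705

δ = d·√(n/2) = 0.24 × √(254/2) = 2.7047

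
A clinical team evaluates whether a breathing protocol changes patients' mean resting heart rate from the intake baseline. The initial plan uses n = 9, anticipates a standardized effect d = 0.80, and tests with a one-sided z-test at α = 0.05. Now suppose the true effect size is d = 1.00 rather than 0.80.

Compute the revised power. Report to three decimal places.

With d = 1.00: δ = d·√n = 1.00 × √9 = 3.0000. Critical value z_{0.05} = 1.645.
Revised power = P(Z > 1.645 − δ) = Φ(1.355) = 0.9123.

Power ≈ 0.912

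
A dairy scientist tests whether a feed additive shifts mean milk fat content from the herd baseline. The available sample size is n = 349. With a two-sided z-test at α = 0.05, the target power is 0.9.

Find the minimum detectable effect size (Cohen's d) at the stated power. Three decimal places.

d ≈ 0.174

Required noncentrality: δ = z_{0.025} + z_{0.10} = 1.960 + 1.282 = 3.242.
(The second rejection-region term Φ(−δ − z_{α/2}) is negligible and dropped.)
δ = d·√n ⇒ d = δ/√n = 3.242/√349 = 0.1735.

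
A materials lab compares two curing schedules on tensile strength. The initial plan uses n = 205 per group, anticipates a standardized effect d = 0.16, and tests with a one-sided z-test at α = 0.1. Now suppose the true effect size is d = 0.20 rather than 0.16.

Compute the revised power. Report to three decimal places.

With d = 0.20: δ = d·√(n/2) = 0.20 × √(205/2) = 2.0248. Critical value z_{0.1} = 1.282.
Revised power = Φ(δ − 1.282) = Φ(0.743) = 0.7713.

Power ≈ 0.771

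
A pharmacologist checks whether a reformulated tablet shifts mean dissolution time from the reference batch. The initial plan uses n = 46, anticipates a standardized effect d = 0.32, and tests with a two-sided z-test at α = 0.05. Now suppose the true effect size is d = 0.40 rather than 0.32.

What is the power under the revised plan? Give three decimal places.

Power ≈ 0.774

With d = 0.40: δ = d·√n = 0.40 × √46 = 2.7129. Critical value z_{0.025} = 1.960.
Revised power = Φ(δ − 1.960) + Φ(−δ − 1.960) = Φ(0.753) + Φ(-4.673) = 0.7743 + 0.0000 = 0.7743.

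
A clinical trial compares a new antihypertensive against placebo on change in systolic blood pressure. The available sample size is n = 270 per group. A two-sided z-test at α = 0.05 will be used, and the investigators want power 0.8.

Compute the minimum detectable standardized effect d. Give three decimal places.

d ≈ 0.241

Need Φ(δ − 1.960) = 0.8, so δ = 1.960 + 0.842 = 2.802.
(Lower-tail contribution to power is negligible for δ > 0.)
δ = d·√(n/2) ⇒ d = δ/√(n/2) = 2.802/√(270/2) = 0.2411.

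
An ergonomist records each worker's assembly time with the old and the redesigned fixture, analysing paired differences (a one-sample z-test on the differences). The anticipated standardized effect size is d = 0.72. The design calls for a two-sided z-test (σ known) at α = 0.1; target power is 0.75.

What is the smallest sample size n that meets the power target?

Set Φ(δ − 1.645) = 0.75; then δ − 1.645 = Φ⁻¹(0.75) = 0.674, giving δ = 2.319.
(Ignoring the negligible lower-tail rejection probability gives the usual closed-form inversion.)
δ = d·√n ⇒ n = (δ/d)² = (2.319 / 0.72)² = 10.38.
Round up to the next whole unit.

n = 11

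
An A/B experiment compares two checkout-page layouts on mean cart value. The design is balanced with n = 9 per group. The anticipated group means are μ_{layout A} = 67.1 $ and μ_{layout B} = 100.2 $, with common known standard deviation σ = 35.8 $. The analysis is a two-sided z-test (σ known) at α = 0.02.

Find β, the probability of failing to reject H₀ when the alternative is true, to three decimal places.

Standardized effect: d = |μ_{layout A} − μ_{layout B}| / σ = |67.1 − 100.2| / 35.8 = 0.9246
Noncentrality parameter: δ = d·√(n/2) = 0.9246 × √(9/2) = 1.9613
Two-sided α = 0.02 → critical value z_{0.01} = 2.326.
Power = Φ(δ − 2.326) + Φ(−δ − 2.326) = Φ(-0.365) + Φ(-4.288) = 0.3575 + 0.0000 = 0.3576.
Type II error: β = 1 − power = 1 − 0.3576 = 0.6424.

β ≈ 0.642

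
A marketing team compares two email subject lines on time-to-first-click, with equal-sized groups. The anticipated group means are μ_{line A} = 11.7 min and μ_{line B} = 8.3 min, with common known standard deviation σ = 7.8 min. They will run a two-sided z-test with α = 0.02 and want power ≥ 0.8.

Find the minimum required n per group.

n = 106 per group

Standardized effect: d = |μ_{line A} − μ_{line B}| / σ = |11.7 − 8.3| / 7.8 = 0.4359
Set Φ(δ − 2.326) = 0.8; then δ − 2.326 = Φ⁻¹(0.8) = 0.842, giving δ = 3.168.
(The Φ(−δ − z_{α/2}) term is vanishingly small for δ > 0 and is dropped in the standard sample-size formula.)
δ = d·√(n/2) ⇒ n = 2(δ/d)² = 2 × (3.168 / 0.4359)² = 105.64.
Rounding up, n = 106 per group.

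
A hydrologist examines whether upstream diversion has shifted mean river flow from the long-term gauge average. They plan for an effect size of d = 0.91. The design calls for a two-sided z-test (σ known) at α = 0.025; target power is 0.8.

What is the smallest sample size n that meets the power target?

n = 12

Set Φ(δ − 2.241) = 0.8; then δ − 2.241 = Φ⁻¹(0.8) = 0.842, giving δ = 3.083.
(For δ > 0 the lower-tail rejection region contributes negligibly to power, so the one-term inversion is standard.)
δ = d·√n ⇒ n = (δ/d)² = (3.083 / 0.91)² = 11.48.
Round up to the next whole unit.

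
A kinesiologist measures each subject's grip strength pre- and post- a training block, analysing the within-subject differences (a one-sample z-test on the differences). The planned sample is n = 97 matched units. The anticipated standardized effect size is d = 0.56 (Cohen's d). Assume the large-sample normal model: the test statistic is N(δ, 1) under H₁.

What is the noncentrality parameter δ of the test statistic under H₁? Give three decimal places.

δ ≈ 5.515

δ = d·√n = 0.56 × √97 = 5.5154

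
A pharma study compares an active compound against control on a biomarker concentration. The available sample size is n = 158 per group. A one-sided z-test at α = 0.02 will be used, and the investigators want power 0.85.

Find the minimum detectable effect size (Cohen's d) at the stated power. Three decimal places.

Need Φ(δ − 2.054) = 0.85, so δ = 2.054 + 1.036 = 3.090.
δ = d·√(n/2) ⇒ d = δ/√(n/2) = 3.090/√(158/2) = 0.3477.

d ≈ 0.348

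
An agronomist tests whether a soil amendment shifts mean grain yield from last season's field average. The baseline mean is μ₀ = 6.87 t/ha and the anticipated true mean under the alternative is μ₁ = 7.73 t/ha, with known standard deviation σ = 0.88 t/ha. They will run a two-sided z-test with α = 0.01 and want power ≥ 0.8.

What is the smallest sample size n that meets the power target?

Standardized effect: d = |μ₁ − μ₀| / σ = |7.73 − 6.87| / 0.88 = 0.9773
For power 0.8 need Φ(δ − z_{0.005}) = 0.8, so δ = z_{0.005} + z_{0.20} = 2.576 + 0.842 = 3.417.
(The Φ(−δ − z_{α/2}) term is vanishingly small for δ > 0 and is dropped in the standard sample-size formula.)
δ = d·√n ⇒ n = (δ/d)² = (3.417 / 0.9773)² = 12.23.
Rounding up, n = 13.

n = 13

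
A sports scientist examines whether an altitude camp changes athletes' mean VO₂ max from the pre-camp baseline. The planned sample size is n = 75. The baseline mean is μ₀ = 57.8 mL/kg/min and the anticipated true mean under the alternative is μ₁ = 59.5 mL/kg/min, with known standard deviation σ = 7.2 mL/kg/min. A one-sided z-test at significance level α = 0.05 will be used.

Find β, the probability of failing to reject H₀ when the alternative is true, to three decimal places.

Standardized effect: d = |μ₁ − μ₀| / σ = |59.5 − 57.8| / 7.2 = 0.2361
Noncentrality parameter: δ = d·√n = 0.2361 × √75 = 2.0448
Critical value for a one-sided test at α = 0.05: z_α = 1.645.
Power = P(Z > 1.645 − δ) = Φ(0.400) = 0.6554.
Type II error: β = 1 − power = 1 − 0.6554 = 0.3446.

β ≈ 0.345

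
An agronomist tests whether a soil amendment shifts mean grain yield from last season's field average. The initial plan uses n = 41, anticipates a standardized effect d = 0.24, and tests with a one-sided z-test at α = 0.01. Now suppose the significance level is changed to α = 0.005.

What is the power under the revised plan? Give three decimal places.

δ = d·√n = 0.24 × √41 = 1.5367 (unchanged). New critical value: z_{0.005} = 2.576.
Revised power = P(Z > 2.576 − δ) = Φ(-1.039) = 0.1494.

Power ≈ 0.149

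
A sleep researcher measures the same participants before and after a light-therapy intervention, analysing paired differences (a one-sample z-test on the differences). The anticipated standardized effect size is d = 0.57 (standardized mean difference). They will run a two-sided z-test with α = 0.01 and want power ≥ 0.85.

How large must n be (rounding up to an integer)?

n = 41

For power 0.85 need Φ(δ − z_{0.005}) = 0.85, so δ = z_{0.005} + z_{0.15} = 2.576 + 1.036 = 3.612.
(The Φ(−δ − z_{α/2}) term is vanishingly small for δ > 0 and is dropped in the standard sample-size formula.)
δ = d·√n ⇒ n = (δ/d)² = (3.612 / 0.57)² = 40.16.
Round up to the next whole unit.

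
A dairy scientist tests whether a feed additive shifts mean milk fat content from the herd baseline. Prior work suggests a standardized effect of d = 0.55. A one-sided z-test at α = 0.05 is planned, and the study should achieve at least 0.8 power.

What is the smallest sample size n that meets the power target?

n = 21

For power 0.8 need Φ(δ − z_{0.05}) = 0.8, so δ = z_{0.05} + z_{0.20} = 1.645 + 0.842 = 2.486.
δ = d·√n ⇒ n = (δ/d)² = (2.486 / 0.55)² = 20.44.
Rounding up, n = 21.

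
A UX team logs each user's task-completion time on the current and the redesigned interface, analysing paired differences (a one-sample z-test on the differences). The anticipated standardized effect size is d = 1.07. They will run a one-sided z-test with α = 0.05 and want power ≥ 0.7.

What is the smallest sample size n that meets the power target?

For power 0.7 need Φ(δ − z_{0.05}) = 0.7, so δ = z_{0.05} + z_{0.30} = 1.645 + 0.524 = 2.169.
δ = d·√n ⇒ n = (δ/d)² = (2.169 / 1.07)² = 4.11.
Round up to the next whole unit.

n = 5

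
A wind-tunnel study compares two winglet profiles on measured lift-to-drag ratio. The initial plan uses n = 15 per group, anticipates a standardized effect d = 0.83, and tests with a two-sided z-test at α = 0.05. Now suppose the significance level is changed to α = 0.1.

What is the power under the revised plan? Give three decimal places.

Power ≈ 0.735

δ = d·√(n/2) = 0.83 × √(15/2) = 2.2730 (unchanged). New critical value: z_{0.05} = 1.645.
Revised power = Φ(δ − 1.645) + Φ(−δ − 1.645) = Φ(0.628) + Φ(-3.918) = 0.7351 + 0.0000 = 0.7351.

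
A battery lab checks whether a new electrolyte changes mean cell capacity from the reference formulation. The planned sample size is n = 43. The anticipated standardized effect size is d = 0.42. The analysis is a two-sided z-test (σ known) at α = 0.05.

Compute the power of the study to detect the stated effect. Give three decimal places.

Noncentrality parameter: δ = d·√n = 0.42 × √43 = 2.7541
Critical value for a two-sided test at α = 0.05: z_{α/2} = 1.960.
Power = Φ(δ − 1.960) + Φ(−δ − 1.960) = Φ(0.794) + Φ(-4.714) = 0.7864 + 0.0000 = 0.7865.

Power ≈ 0.786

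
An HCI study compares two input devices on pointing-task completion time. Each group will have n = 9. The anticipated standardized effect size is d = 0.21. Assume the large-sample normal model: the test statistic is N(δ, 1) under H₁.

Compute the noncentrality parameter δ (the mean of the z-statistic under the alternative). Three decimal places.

δ ≈ 0.445

δ = d·√(n/2) = 0.21 × √(9/2) = 0.4455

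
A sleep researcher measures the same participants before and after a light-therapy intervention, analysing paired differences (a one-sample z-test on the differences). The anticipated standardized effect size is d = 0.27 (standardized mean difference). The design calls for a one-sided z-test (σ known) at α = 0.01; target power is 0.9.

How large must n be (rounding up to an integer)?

n = 179

For power 0.9 need Φ(δ − z_{0.01}) = 0.9, so δ = z_{0.01} + z_{0.10} = 2.326 + 1.282 = 3.608.
δ = d·√n ⇒ n = (δ/d)² = (3.608 / 0.27)² = 178.56.
Rounding up, n = 179.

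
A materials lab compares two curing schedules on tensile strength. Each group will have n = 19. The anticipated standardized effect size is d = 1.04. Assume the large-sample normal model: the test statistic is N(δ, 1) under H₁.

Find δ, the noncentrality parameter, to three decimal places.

δ = d·√(n/2) = 1.04 × √(19/2) = 3.2055

δ ≈ 3.205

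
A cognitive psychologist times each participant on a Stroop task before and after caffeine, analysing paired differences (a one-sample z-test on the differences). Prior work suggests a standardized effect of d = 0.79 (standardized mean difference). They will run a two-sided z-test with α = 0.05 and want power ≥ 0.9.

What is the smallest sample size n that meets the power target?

n = 17

For power 0.9 need Φ(δ − z_{0.025}) = 0.9, so δ = z_{0.025} + z_{0.10} = 1.960 + 1.282 = 3.242.
(For δ > 0 the lower-tail rejection region contributes negligibly to power, so the one-term inversion is standard.)
δ = d·√n ⇒ n = (δ/d)² = (3.242 / 0.79)² = 16.84.
Round up to the next whole unit.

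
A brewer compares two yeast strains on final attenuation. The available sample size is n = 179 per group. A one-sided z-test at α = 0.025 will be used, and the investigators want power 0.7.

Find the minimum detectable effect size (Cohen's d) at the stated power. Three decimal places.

d ≈ 0.263

Need Φ(δ − 1.960) = 0.7, so δ = 1.960 + 0.524 = 2.484.
δ = d·√(n/2) ⇒ d = δ/√(n/2) = 2.484/√(179/2) = 0.2626.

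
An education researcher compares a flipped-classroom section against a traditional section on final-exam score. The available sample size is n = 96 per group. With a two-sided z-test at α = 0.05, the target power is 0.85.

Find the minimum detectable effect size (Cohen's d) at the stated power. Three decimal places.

d ≈ 0.432

Need Φ(δ − 1.960) = 0.85, so δ = 1.960 + 1.036 = 2.996.
(The second rejection-region term Φ(−δ − z_{α/2}) is negligible and dropped.)
δ = d·√(n/2) ⇒ d = δ/√(n/2) = 2.996/√(96/2) = 0.4325.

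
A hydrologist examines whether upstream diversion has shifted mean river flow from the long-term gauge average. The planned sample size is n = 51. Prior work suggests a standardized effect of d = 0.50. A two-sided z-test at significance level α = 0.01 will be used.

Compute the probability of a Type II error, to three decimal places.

Noncentrality parameter: δ = d·√n = 0.50 × √51 = 3.5707
Critical value for a two-sided test at α = 0.01: z_{α/2} = 2.576.
Power = Φ(δ − 2.576) + Φ(−δ − 2.576) = Φ(0.995) + Φ(-6.147) = 0.8401 + 0.0000 = 0.8401.
Type II error: β = 1 − power = 1 − 0.8401 = 0.1599.

β ≈ 0.160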